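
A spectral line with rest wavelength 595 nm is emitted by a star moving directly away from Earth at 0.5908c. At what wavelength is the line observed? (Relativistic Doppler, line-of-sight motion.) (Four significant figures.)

Relativistic Doppler for wavelength: λ_obs = λ_src · √((1+β)/(1−β)).
With β = 0.5908: factor = √(1.5908/0.4092) = 1.9717.
λ_obs = 595 × 1.9717 = 1173 nm.

1173 nm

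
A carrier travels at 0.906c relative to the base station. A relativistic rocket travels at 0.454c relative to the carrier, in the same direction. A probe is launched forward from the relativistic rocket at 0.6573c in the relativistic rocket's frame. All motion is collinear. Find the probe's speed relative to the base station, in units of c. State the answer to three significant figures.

Compose velocities in two stages. Stage 1 (into S'): u₁ = (0.6573+0.454)/(1+0.6573×0.454) = 0.85589.
Stage 2 (into S): u = (0.85589+0.906)/(1+0.85589×0.906) = 0.99237, so the speed is 0.992c.

0.992c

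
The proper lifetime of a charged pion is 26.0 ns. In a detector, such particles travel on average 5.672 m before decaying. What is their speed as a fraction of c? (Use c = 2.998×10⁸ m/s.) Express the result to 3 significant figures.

Lab distance = (lab lifetime)·v = γτ·βc, so βγ = d/(cτ) = 5.672/(2.998×10⁸ × 2.600×10^-8) = 0.72766.
With βγ = 0.72766: γ² = 1 + (βγ)² = 1.529489, and β = (βγ)/γ = 0.72766/1.23673 = 0.588.

0.588c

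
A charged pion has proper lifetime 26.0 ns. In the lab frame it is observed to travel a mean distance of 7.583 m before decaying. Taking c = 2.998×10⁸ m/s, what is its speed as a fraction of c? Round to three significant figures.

0.697c

d = βγcτ ⇒ βγ = d/(cτ) = 7.583 m / (7.7948 m) = 0.97283.
β = (βγ)/√(1+(βγ)²) = 0.97283/√1.946398 = 0.697.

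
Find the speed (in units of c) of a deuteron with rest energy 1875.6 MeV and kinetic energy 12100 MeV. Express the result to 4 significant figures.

0.9910c

K = (γ−1)mc², so γ = 1 + 12100/1875.6 = 7.4513.
Then v/c = √(1 − γ⁻²) = √(1 − 0.0180109) = √0.9819891 = 0.9910.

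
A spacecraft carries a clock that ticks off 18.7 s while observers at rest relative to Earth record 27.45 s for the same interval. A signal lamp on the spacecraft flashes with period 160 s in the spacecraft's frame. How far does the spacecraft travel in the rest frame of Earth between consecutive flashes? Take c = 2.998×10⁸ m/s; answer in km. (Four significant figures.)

5.155×10^7 km

From Δt = γΔτ: γ = 27.45/18.7 = 1.46791.
β = √(1 − 1/γ²) = 0.73206. Lab-frame period = γτ = 1.46791×160 s = 234.87 s. Distance = βc × γτ = 0.73206 × 2.998×10⁸ m/s × 234.87 s = 5.1547×10^10 m = 5.155×10^7 km.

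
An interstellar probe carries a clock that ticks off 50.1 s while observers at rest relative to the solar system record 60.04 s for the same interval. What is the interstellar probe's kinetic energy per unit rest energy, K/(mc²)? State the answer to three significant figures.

0.198

γ = Δt/Δτ = 60.04/50.1 = 1.1984.
K/(mc²) = γ − 1 = 1.1984 − 1 = 0.198.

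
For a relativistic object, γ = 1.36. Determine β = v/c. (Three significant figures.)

β = √(1 − 1/γ²) = √(1 − 1/1.8496) = √0.459343 = 0.678.

0.678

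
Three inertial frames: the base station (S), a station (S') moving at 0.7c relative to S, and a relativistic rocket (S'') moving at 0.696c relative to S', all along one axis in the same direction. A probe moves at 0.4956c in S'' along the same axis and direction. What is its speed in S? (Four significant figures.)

Compose velocities in two stages. Stage 1 (into S'): u₁ = (0.4956+0.696)/(1+0.4956×0.696) = 0.88599.
Stage 2 (into S): u = (0.88599+0.7)/(1+0.88599×0.7) = 0.97889, so the speed is 0.9789c.

0.9789c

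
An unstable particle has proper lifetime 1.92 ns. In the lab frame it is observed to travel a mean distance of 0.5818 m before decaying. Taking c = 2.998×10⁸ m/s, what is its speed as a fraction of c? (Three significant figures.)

Lab distance = (lab lifetime)·v = γτ·βc, so βγ = d/(cτ) = 0.5818/(2.998×10⁸ × 1.920×10^-9) = 1.0107.
With βγ = 1.0107: γ² = 1 + (βγ)² = 2.02151, and β = (βγ)/γ = 1.0107/1.4218 = 0.711.

0.711c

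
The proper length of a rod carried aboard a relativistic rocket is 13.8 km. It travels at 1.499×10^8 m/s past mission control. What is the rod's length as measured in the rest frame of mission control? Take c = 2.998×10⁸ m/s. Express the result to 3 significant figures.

β = v/c = (1.499×10^8 m/s)/(2.998×10⁸ m/s) = 0.5.
β² = 0.25, so γ = 1/√0.75 = 1.1547.
Length contraction: L = L₀/γ = 13.8/1.1547 = 12.0 km.

12.0 km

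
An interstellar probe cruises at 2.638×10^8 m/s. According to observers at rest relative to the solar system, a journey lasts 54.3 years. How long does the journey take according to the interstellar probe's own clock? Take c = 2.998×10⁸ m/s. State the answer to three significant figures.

25.8 years

β = v/c = (2.638×10^8 m/s)/(2.998×10⁸ m/s) = 0.87992.
γ = 1/√(1 − β²) = 1/√(1 − 0.7742592064) = 1/√0.2257407936 = 1/0.475122 = 2.1047.
The moving clock records proper time: Δτ = Δt/γ = 54.3/2.1047 = 25.8 years.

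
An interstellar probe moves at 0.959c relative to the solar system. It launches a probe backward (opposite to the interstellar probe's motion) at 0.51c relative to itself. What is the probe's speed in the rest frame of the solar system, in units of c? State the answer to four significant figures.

In units of c, u = (u' + v)/(1 + u'v) with u' = −0.51 and v = 0.959.
Numerator: −0.51 + 0.959 = 0.449. Denominator: 1 + (−0.51)(0.959) = 0.51091.
u = 0.449/0.51091 = 0.87882, so the speed is 0.8788c.

0.8788c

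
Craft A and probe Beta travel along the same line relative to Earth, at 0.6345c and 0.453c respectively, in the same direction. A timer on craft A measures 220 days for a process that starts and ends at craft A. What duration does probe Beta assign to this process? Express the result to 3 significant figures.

228 days

The velocity of craft A relative to probe Beta is (0.6345 − 0.453)c / (1 − 0.6345×0.453) = 0.25471c; relative speed 0.25471c.
γ for this relative speed: γ = 1/√(1 − 0.0648772) = 1.0341.
The clock on craft A records proper time, so probe Beta measures Δt = γΔτ = 1.0341 × 220 = 228 days.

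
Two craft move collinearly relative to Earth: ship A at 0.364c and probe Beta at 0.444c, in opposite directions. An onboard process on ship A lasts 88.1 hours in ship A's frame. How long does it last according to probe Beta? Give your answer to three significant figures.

123 hours

Speed of ship A in probe Beta's frame: u = (v_A + v_B)/(1 + v_A v_B/c²) = (0.364 + 0.444)/(1 + 0.364×0.444) = 0.808/1.161616 = 0.69558; |u| = 0.69558c.
γ for this relative speed: γ = 1/√(1 − 0.483832) = 1.3919.
Ship A's interval is proper; time dilation gives Δt_B = γΔτ = 1.3919 × 88.1 hours = 123 hours.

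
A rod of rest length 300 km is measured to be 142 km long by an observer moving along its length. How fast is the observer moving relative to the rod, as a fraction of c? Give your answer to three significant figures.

Length contraction gives γ = L₀/L = 300/142 = 2.1127.
β = √(1 − 1/γ²) = √0.775961 = 0.881.

0.881c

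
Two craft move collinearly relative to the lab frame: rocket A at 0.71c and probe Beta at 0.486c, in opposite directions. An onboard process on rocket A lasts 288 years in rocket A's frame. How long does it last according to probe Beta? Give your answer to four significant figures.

Speed of rocket A in probe Beta's frame: u = (v_A + v_B)/(1 + v_A v_B/c²) = (0.71 + 0.486)/(1 + 0.71×0.486) = 1.196/1.34506 = 0.88918; |u| = 0.88918c.
At |u| = 0.88918c, γ = (1 − 0.790641)^(−1/2) = 2.1855.
Rocket A's interval is proper; time dilation gives Δt_B = γΔτ = 2.1855 × 288 years = 629.4 years.

629.4 years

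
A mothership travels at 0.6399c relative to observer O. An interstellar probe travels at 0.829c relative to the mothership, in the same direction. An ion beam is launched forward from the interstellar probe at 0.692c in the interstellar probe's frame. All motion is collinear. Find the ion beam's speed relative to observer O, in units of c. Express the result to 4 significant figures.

0.9926c

Apply u = (u'+v)/(1+u'v) twice. Ion beam in the mothership frame: (0.692+0.829)/(1+0.692·0.829) = 1.521/1.573668 = 0.96653c.
That velocity, transformed to the rest frame of observer O: (0.96653+0.6399)/(1+0.96653·0.6399) = 1.60643/1.618482547 = 0.99255c.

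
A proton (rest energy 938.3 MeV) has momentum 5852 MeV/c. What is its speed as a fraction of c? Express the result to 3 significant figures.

pc/(mc²) = 5852/938.3 = 6.2368 = βγ = β/√(1−β²).
So β² = x²/(1 + x²) with x = 6.2368: x² = 38.8977, β² = 38.8977/39.8977 = 0.974936, β = 0.987.

0.987c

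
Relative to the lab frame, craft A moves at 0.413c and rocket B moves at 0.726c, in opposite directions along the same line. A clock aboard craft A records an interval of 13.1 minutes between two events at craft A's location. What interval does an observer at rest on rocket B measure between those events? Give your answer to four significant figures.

Transform craft A's velocity into rocket B's frame: (0.413 + 0.726)/(1 + 0.413·0.726) = 1.139/1.299838, so the relative speed is 0.87626c.
At |u| = 0.87626c, γ = (1 − 0.767832)^(−1/2) = 2.0754.
Craft A's interval is proper; time dilation gives Δt_B = γΔτ = 2.0754 × 13.1 minutes = 27.19 minutes.

27.19 minutes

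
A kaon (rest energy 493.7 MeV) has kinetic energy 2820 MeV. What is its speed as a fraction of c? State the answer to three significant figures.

0.989c

γ = 1 + K/(mc²) = 1 + 2820/493.7 = 6.712.
β = √(1 − 1/γ²) = √(1 − 0.0221971) = √0.9778029 = 0.989.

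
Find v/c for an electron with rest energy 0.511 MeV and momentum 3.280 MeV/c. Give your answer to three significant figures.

βγ = pc/(mc²) = 3.280/0.511 = 6.4188.
Since γ² = 1 + (βγ)² = 42.201, γ = √42.201 = 6.49623, and β = (βγ)/γ = 6.4188/6.49623 = 0.988.

0.988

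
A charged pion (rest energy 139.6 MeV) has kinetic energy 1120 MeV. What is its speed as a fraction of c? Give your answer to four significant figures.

γ = 1 + K/(mc²) = 1 + 1120/139.6 = 9.0229.
β = √(1 − 1/γ²) = √(1 − 0.0122831) = √0.9877169 = 0.9938.

0.9938c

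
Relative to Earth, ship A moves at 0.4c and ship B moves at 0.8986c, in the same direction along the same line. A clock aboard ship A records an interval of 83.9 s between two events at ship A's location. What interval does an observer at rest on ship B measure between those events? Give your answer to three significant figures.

134 s

Transform ship A's velocity into ship B's frame: (0.4 − 0.8986)/(1 − 0.4·0.8986) = −0.4986/0.64056, so the relative speed is 0.77838c.
γ for this relative speed: γ = 1/√(1 − 0.605875) = 1.5929.
Ship A's interval is proper; time dilation gives Δt_B = γΔτ = 1.5929 × 83.9 s = 134 s.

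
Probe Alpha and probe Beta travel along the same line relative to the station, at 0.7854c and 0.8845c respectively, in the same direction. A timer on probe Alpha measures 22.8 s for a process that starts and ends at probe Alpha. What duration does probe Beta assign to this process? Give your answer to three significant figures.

24.1 s

Speed of probe Alpha in probe Beta's frame: u = (v_A − v_B)/(1 − v_A v_B/c²) = (0.7854 − 0.8845)/(1 − 0.7854×0.8845) = −0.0991/0.3053137 = −0.32458; |u| = 0.32458c.
At |u| = 0.32458c, γ = (1 − 0.105352)^(−1/2) = 1.0572.
The clock on probe Alpha records proper time, so probe Beta measures Δt = γΔτ = 1.0572 × 22.8 = 24.1 s.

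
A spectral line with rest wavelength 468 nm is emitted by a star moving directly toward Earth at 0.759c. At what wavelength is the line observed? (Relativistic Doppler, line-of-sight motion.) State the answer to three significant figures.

Relativistic Doppler for wavelength: λ_obs = λ_src · √((1−β)/(1+β)).
With β = 0.759: factor = √(0.241/1.759) = 0.37015.
λ_obs = 468 × 0.37015 = 173 nm.

173 nm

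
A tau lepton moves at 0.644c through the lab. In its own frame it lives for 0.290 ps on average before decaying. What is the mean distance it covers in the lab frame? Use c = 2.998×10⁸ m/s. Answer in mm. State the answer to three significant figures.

Lorentz factor: γ = (1 − 0.414736)^(−1/2) = 1.3071.
Lab-frame lifetime: Δt = γτ = 1.3071 × 0.290 ps = 0.37906 ps.
Distance: d = vΔt = 0.644 × 2.998×10⁸ m/s × 3.7906×10^-13 s = 7.32×10^-5 m = 0.0732 mm.

0.0732 mm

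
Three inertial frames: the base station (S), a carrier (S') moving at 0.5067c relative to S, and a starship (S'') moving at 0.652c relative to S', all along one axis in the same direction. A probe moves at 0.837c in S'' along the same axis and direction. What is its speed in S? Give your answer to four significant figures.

First combine the probe and starship (S''→S'): u₁ = (0.837 + 0.652)/(1 + 0.837×0.652) = 1.489/1.545724 = 0.9633.
Then combine with the carrier (S'→S): u = (0.9633 + 0.5067)/(1 + 0.9633×0.5067) = 1.47/1.48810411 = 0.98783.

0.9878c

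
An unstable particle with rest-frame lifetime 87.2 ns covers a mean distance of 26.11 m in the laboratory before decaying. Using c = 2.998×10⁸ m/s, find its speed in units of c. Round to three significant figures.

0.707c

Lab distance = (lab lifetime)·v = γτ·βc, so βγ = d/(cτ) = 26.11/(2.998×10⁸ × 8.720×10^-8) = 0.99875.
With βγ = 0.99875: γ² = 1 + (βγ)² = 1.997502, and β = (βγ)/γ = 0.99875/1.41333 = 0.707.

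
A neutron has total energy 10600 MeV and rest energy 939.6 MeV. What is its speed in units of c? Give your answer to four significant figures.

0.9961c

γ = E/(mc²) = 10600/939.6 = 11.281.
β = √(1 − 1/γ²) = √(1 − 0.00785787) = √0.99214213 = 0.9961.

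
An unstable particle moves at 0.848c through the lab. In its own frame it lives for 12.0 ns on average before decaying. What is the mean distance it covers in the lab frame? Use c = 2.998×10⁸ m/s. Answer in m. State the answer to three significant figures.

5.76 m

γ = 1/√(1 − β²) = 1/√(1 − 0.719104) = 1/√0.280896 = 1/0.529996 = 1.8868.
Lab-frame lifetime: Δt = γτ = 1.8868 × 12.0 ns = 22.642 ns.
Distance: d = vΔt = 0.848 × 2.998×10⁸ m/s × 2.2642×10^-8 s = 5.76 m.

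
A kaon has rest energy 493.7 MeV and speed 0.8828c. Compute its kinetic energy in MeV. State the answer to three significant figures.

Lorentz factor: γ = (1 − 0.77933584)^(−1/2) = 2.1288.
Kinetic energy: K = (γ − 1)mc² = (2.1288 − 1) × 493.7 MeV = 1.1288 × 493.7 = 557 MeV.

557 MeV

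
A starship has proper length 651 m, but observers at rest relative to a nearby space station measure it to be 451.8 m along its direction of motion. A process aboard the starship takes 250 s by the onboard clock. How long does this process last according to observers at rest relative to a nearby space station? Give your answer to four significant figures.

γ = L₀/L = 651/451.8 = 1.4409.
The same γ dilates the second interval: 1.4409 × 250 s = 360.2 s.

360.2 s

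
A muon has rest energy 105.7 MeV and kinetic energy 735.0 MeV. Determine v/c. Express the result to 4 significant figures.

0.9921

K = (γ−1)mc², so γ = 1 + 735.0/105.7 = 7.9536.
Then v/c = √(1 − γ⁻²) = √(1 − 0.0158078) = √0.9841922 = 0.9921.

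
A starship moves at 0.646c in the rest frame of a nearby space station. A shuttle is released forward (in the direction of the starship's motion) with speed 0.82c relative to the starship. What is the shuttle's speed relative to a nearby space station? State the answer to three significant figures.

Relativistic velocity addition: u = (u' + v)/(1 + u'v/c²), with u' = 0.82c and v = 0.646c.
Numerator: 0.82 + 0.646 = 1.466. Denominator: 1 + (0.82)(0.646) = 1.52972.
u = 1.466/1.52972 = 0.95835, so the speed is 0.958c.

0.958c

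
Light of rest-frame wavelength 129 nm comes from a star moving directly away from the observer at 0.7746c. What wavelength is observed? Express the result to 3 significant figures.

362 nm

Relativistic Doppler for wavelength: λ_obs = λ_src · √((1+β)/(1−β)).
With β = 0.7746: factor = √(1.7746/0.2254) = 2.8059.
λ_obs = 129 × 2.8059 = 362 nm.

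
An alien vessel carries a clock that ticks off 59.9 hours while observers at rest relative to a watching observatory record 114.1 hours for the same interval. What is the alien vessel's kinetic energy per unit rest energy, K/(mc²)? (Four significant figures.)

0.9048

γ = Δt/Δτ = 114.1/59.9 = 1.90484.
K/(mc²) = γ − 1 = 1.90484 − 1 = 0.9048.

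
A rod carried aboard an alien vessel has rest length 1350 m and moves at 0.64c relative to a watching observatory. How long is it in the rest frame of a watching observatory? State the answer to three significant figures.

1040 m

γ = 1/√(1 − β²) = 1/√(1 − 0.4096) = 1/√0.5904 = 1/0.768375 = 1.3014.
Length contraction: L = L₀/γ = 1350/1.3014 = 1040 m.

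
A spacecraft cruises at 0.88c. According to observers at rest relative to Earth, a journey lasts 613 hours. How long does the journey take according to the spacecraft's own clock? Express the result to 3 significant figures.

291 hours

Lorentz factor: γ = (1 − 0.7744)^(−1/2) = 2.1054.
The spacecraft's clock runs slow as seen from Earth, so Δτ = Δt/γ = 613/2.1054 = 291 hours.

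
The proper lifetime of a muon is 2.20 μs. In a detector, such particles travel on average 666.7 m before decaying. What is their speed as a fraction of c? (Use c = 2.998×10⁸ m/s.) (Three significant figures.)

Let x = d/(cτ) = 666.7 m / (2.998×10⁸ m/s × 2.200×10^-6 s) = 1.0108. Since d = βγcτ, x = βγ = β/√(1−β²).
Solving: β² = x²/(1+x²) = 1.02172/2.02172 = 0.505372, so β = 0.711.

0.711c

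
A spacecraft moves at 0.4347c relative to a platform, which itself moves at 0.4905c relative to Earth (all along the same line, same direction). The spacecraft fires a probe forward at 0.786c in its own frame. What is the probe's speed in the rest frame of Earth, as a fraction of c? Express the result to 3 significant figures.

First combine the probe and spacecraft (S''→S'): u₁ = (0.786 + 0.4347)/(1 + 0.786×0.4347) = 1.2207/1.3416742 = 0.90983.
Then combine with the platform (S'→S): u = (0.90983 + 0.4905)/(1 + 0.90983×0.4905) = 1.40033/1.446271615 = 0.96823.

0.968c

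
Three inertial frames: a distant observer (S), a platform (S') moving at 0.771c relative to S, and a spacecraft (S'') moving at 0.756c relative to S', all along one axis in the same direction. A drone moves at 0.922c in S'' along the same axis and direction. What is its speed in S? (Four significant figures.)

Compose velocities in two stages. Stage 1 (into S'): u₁ = (0.922+0.756)/(1+0.922×0.756) = 0.98879.
Stage 2 (into S): u = (0.98879+0.771)/(1+0.98879×0.771) = 0.99854, so the speed is 0.9985c.

0.9985c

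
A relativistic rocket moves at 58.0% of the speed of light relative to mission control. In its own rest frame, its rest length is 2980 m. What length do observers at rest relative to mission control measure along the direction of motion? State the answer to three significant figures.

2430 m

γ = 1/√(1 − β²) = 1/√(1 − 0.3364) = 1/√0.6636 = 1/0.814616 = 1.2276.
Length contraction: L = L₀/γ = 2980/1.2276 = 2430 m.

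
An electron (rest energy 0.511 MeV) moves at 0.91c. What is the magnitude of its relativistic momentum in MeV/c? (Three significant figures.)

1.12 MeV/c

With β = 0.91, γ = 1/√(1 − 0.91²) = 1/√0.1719 = 2.4119.
Momentum: p = γβ·mc = 2.4119 × 0.91 × 0.511 MeV/c = 1.12 MeV/c.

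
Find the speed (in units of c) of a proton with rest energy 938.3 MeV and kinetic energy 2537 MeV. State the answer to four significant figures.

0.9629c

γ = 1 + K/(mc²) = 1 + 2537/938.3 = 3.7038.
β = √(1 − 1/γ²) = √(1 − 0.0728962) = √0.9271038 = 0.9629.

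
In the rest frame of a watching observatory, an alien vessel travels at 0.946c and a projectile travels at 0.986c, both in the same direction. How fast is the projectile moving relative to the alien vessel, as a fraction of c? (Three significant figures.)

0.595c

Transform to the alien vessel's frame: u' = (u − v)/(1 − uv/c²).
u' = (0.986 − 0.946)/(1 − 0.986×0.946) = 0.04/0.067244 = 0.59485.
Speed in the alien vessel's frame: 0.595c (in the same direction).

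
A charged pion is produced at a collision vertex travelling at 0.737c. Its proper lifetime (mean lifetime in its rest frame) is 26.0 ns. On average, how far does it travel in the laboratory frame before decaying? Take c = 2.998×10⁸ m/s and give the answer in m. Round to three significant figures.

γ = 1/√(1 − β²) = 1/√(1 − 0.543169) = 1/√0.456831 = 1/0.675893 = 1.4795.
Lab-frame lifetime: Δt = γτ = 1.4795 × 26.0 ns = 38.467 ns.
Distance: d = vΔt = 0.737 × 2.998×10⁸ m/s × 3.8467×10^-8 s = 8.50 m.

8.50 m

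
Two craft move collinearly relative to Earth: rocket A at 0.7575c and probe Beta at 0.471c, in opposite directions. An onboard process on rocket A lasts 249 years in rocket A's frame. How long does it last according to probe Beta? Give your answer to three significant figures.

Speed of rocket A in probe Beta's frame: u = (v_A + v_B)/(1 + v_A v_B/c²) = (0.7575 + 0.471)/(1 + 0.7575×0.471) = 1.2285/1.3567825 = 0.90545; |u| = 0.90545c.
At |u| = 0.90545c, γ = (1 − 0.81984)^(−1/2) = 2.356.
The clock on rocket A records proper time, so probe Beta measures Δt = γΔτ = 2.356 × 249 = 587 years.

587 years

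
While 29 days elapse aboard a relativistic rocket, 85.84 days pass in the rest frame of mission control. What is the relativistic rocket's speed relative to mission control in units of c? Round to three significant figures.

γ = Δt/Δτ = 85.84/29 = 2.96.
β = √(1 − 1/γ²) = √(1 − 0.114134) = √0.885866 = 0.941.

0.941c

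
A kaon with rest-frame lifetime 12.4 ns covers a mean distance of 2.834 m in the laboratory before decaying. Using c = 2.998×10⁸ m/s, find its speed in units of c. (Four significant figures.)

0.6063c

d = βγcτ ⇒ βγ = d/(cτ) = 2.834 m / (3.71752 m) = 0.76234.
β = (βγ)/√(1+(βγ)²) = 0.76234/√1.581162 = 0.6063.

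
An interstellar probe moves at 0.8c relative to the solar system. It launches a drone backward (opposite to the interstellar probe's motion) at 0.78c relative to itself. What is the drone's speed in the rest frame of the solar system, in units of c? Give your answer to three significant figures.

In units of c, u = (u' + v)/(1 + u'v) with u' = −0.78 and v = 0.8.
Numerator: −0.78 + 0.8 = 0.02. Denominator: 1 + (−0.78)(0.8) = 0.376.
u = 0.02/0.376 = 0.053191, so the speed is 0.0532c.

0.0532c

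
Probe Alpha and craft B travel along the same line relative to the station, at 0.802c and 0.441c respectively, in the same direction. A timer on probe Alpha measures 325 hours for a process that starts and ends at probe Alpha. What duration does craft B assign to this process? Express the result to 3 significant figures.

Speed of probe Alpha in craft B's frame: u = (v_A − v_B)/(1 − v_A v_B/c²) = (0.802 − 0.441)/(1 − 0.802×0.441) = 0.361/0.646318 = 0.55855; |u| = 0.55855c.
γ for this relative speed: γ = 1/√(1 − 0.311978) = 1.2056.
Probe Alpha's interval is proper; time dilation gives Δt_B = γΔτ = 1.2056 × 325 hours = 392 hours.

392 hours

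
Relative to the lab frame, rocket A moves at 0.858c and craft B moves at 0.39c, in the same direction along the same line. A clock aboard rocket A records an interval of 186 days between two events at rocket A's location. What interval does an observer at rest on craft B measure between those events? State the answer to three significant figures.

262 days

Transform rocket A's velocity into craft B's frame: (0.858 − 0.39)/(1 − 0.858·0.39) = 0.468/0.66538, so the relative speed is 0.70336c.
At |u| = 0.70336c, γ = (1 − 0.494715)^(−1/2) = 1.4068.
The clock on rocket A records proper time, so craft B measures Δt = γΔτ = 1.4068 × 186 = 262 days.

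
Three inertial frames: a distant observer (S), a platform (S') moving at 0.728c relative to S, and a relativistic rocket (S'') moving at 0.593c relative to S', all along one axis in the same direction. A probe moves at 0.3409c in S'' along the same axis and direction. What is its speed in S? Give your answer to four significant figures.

First combine the probe and relativistic rocket (S''→S'): u₁ = (0.3409 + 0.593)/(1 + 0.3409×0.593) = 0.9339/1.2021537 = 0.77686.
Then combine with the platform (S'→S): u = (0.77686 + 0.728)/(1 + 0.77686×0.728) = 1.50486/1.56555408 = 0.96123.

0.9612c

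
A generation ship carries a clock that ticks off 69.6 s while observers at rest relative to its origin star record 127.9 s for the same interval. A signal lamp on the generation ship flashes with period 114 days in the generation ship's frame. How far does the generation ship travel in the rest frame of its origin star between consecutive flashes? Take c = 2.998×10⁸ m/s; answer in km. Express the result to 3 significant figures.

From Δt = γΔτ: γ = 127.9/69.6 = 1.83764.
β = √(1 − 1/γ²) = 0.83897. Lab-frame period = γτ = 1.83764×114 days = 209.49 days. Distance = βc × γτ = 0.83897 × 2.998×10⁸ m/s × 18099936 s = 4.5526×10^15 m = 4.55×10^12 km.

4.55×10^12 km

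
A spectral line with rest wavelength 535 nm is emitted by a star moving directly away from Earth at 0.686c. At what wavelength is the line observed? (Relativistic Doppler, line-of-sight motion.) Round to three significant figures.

1240 nm

Relativistic Doppler for wavelength: λ_obs = λ_src · √((1+β)/(1−β)).
With β = 0.686: factor = √(1.686/0.314) = 2.3172.
λ_obs = 535 × 2.3172 = 1240 nm.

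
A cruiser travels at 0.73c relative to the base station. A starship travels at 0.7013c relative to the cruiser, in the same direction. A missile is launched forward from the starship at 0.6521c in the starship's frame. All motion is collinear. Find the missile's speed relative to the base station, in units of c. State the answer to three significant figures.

Apply u = (u'+v)/(1+u'v) twice. Missile in the cruiser frame: (0.6521+0.7013)/(1+0.6521·0.7013) = 1.3534/1.45731773 = 0.92869c.
That velocity, transformed to the rest frame of the base station: (0.92869+0.73)/(1+0.92869·0.73) = 1.65869/1.6779437 = 0.98853c.

0.989c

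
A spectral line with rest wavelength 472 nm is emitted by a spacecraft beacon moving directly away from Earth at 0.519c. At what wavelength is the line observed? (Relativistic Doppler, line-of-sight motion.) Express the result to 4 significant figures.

Relativistic Doppler for wavelength: λ_obs = λ_src · √((1+β)/(1−β)).
With β = 0.519: factor = √(1.519/0.481) = 1.7771.
λ_obs = 472 × 1.7771 = 838.8 nm.

838.8 nm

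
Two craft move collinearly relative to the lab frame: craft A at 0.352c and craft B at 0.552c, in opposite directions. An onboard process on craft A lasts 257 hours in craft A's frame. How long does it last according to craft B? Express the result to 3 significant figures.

Transform craft A's velocity into craft B's frame: (0.352 + 0.552)/(1 + 0.352·0.552) = 0.904/1.194304, so the relative speed is 0.75693c.
At |u| = 0.75693c, γ = (1 − 0.572943)^(−1/2) = 1.5302.
The clock on craft A records proper time, so craft B measures Δt = γΔτ = 1.5302 × 257 = 393 hours.

393 hours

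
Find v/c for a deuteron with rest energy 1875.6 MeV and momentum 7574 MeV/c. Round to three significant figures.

0.971

pc/(mc²) = 7574/1875.6 = 4.0382 = βγ = β/√(1−β²).
So β² = x²/(1 + x²) with x = 4.0382: x² = 16.3071, β² = 16.3071/17.3071 = 0.94222, β = 0.971.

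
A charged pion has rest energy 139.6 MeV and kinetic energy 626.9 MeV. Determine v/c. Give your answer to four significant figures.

0.9833

γ = 1 + K/(mc²) = 1 + 626.9/139.6 = 5.4907.
β = √(1 − 1/γ²) = √(1 − 0.0331699) = √0.9668301 = 0.9833.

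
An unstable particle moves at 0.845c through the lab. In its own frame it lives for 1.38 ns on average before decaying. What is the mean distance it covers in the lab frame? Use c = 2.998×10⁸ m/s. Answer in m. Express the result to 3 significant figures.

With β = 0.845, γ = 1/√(1 − 0.845²) = 1/√0.285975 = 1.87.
Lab-frame lifetime: Δt = γτ = 1.87 × 1.38 ns = 2.5806 ns.
Distance: d = vΔt = 0.845 × 2.998×10⁸ m/s × 2.5806×10^-9 s = 0.654 m.

0.654 m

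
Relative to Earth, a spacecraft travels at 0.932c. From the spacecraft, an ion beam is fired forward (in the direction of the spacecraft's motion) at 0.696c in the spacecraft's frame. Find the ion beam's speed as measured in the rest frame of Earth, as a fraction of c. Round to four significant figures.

Relativistic velocity addition: u = (u' + v)/(1 + u'v/c²), with u' = 0.696c and v = 0.932c.
Numerator: 0.696 + 0.932 = 1.628. Denominator: 1 + (0.696)(0.932) = 1.648672.
u = 1.628/1.648672 = 0.98746, so the speed is 0.9875c.

0.9875c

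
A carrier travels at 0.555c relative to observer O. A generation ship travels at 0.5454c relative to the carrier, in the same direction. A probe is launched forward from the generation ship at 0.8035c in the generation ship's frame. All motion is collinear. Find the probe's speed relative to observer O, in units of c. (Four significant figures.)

0.9818c

Apply u = (u'+v)/(1+u'v) twice. Probe in the carrier frame: (0.8035+0.5454)/(1+0.8035·0.5454) = 1.3489/1.4382289 = 0.93789c.
That velocity, transformed to the rest frame of observer O: (0.93789+0.555)/(1+0.93789·0.555) = 1.49289/1.52052895 = 0.98182c.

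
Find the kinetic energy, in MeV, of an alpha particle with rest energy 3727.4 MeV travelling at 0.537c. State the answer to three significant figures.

With β = 0.537, γ = 1/√(1 − 0.537²) = 1/√0.711631 = 1.18542.
Kinetic energy: K = (γ − 1)mc² = (1.18542 − 1) × 3727.4 MeV = 0.18542 × 3727.4 = 691 MeV.

691 MeV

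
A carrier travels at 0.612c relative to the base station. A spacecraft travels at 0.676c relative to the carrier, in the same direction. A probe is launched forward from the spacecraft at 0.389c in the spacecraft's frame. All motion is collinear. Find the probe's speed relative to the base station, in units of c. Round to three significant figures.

Compose velocities in two stages. Stage 1 (into S'): u₁ = (0.389+0.676)/(1+0.389×0.676) = 0.84325.
Stage 2 (into S): u = (0.84325+0.612)/(1+0.84325×0.612) = 0.95988, so the speed is 0.960c.

0.960c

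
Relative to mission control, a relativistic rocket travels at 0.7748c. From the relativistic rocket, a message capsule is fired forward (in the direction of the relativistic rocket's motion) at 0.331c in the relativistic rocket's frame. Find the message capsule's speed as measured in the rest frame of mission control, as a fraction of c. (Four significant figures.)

0.8801c

Relativistic velocity addition: u = (u' + v)/(1 + u'v/c²), with u' = 0.331c and v = 0.7748c.
Numerator: 0.331 + 0.7748 = 1.1058. Denominator: 1 + (0.331)(0.7748) = 1.2564588.
u = 1.1058/1.2564588 = 0.88009, so the speed is 0.8801c.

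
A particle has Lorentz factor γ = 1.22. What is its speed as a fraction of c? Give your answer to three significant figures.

β = √(1 − 1/γ²) = √(1 − 1/1.4884) = √0.328138 = 0.573.

0.573c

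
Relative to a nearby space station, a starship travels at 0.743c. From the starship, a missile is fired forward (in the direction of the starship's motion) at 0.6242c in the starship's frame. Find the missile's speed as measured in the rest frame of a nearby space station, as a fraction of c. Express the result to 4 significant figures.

Relativistic velocity addition: u = (u' + v)/(1 + u'v/c²), with u' = 0.6242c and v = 0.743c.
Numerator: 0.6242 + 0.743 = 1.3672. Denominator: 1 + (0.6242)(0.743) = 1.4637806.
u = 1.3672/1.4637806 = 0.93402, so the speed is 0.9340c.

0.9340c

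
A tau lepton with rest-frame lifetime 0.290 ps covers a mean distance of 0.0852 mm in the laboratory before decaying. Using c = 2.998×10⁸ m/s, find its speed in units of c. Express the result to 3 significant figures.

Let x = d/(cτ) = 8.520×10^-5 m / (2.998×10⁸ m/s × 2.900×10^-13 s) = 0.97996. Since d = βγcτ, x = βγ = β/√(1−β²).
Solving: β² = x²/(1+x²) = 0.960322/1.960322 = 0.48988, so β = 0.700.

0.700c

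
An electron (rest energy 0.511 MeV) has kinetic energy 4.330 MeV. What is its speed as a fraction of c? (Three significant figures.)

γ = 1 + K/(mc²) = 1 + 4.330/0.511 = 9.4736.
β = √(1 − 1/γ²) = √(1 − 0.0111422) = √0.9888578 = 0.994.

0.994c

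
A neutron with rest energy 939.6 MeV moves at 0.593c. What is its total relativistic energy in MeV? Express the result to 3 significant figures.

1170 MeV

With β = 0.593, γ = 1/√(1 − 0.593²) = 1/√0.648351 = 1.2419.
Total energy: E = γmc² = 1.2419 × 939.6 MeV = 1170 MeV.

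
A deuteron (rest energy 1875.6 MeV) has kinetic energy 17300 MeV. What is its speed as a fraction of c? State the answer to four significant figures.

0.9952c

γ = 1 + K/(mc²) = 1 + 17300/1875.6 = 10.224.
β = √(1 − 1/γ²) = √(1 − 0.00956662) = √0.99043338 = 0.9952.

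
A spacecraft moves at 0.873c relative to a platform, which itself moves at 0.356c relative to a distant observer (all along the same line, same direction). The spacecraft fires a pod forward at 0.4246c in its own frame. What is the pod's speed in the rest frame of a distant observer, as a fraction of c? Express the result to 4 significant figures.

Apply u = (u'+v)/(1+u'v) twice. Pod in the platform frame: (0.4246+0.873)/(1+0.4246·0.873) = 1.2976/1.3706758 = 0.94669c.
That velocity, transformed to the rest frame of a distant observer: (0.94669+0.356)/(1+0.94669·0.356) = 1.30269/1.33702164 = 0.97432c.

0.9743c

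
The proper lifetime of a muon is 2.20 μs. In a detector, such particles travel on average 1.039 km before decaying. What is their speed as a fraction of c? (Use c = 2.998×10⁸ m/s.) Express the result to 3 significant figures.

0.844c

Let x = d/(cτ) = 1039 m / (2.998×10⁸ m/s × 2.200×10^-6 s) = 1.5753. Since d = βγcτ, x = βγ = β/√(1−β²).
Solving: β² = x²/(1+x²) = 2.48157/3.48157 = 0.712773, so β = 0.844.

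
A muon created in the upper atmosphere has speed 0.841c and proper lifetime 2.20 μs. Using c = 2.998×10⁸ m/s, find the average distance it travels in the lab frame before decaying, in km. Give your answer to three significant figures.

1.03 km

β² = 0.707281, so γ = 1/√0.292719 = 1.8483.
Lab-frame lifetime: Δt = γτ = 1.8483 × 2.20 μs = 4.0663 μs.
Distance: d = vΔt = 0.841 × 2.998×10⁸ m/s × 4.0663×10^-6 s = 1030 m = 1.03 km.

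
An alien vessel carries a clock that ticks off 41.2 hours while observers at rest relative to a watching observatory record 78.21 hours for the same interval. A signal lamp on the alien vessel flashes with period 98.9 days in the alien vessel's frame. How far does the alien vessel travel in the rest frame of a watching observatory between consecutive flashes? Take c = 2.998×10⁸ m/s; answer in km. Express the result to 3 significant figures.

4.13×10^12 km

γ = Δt/Δτ = 78.21/41.2 = 1.8983.
β = √(1 − 1/γ²) = 0.85. Lab-frame period = γτ = 1.8983×98.9 days = 187.74 days. Distance = βc × γτ = 0.85 × 2.998×10⁸ m/s × 16220736 s = 4.1335×10^15 m = 4.13×10^12 km.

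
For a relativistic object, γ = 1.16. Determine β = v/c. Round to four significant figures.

0.5068

β = √(1 − 1/γ²) = √(1 − 1/1.3456) = √0.256837 = 0.5068.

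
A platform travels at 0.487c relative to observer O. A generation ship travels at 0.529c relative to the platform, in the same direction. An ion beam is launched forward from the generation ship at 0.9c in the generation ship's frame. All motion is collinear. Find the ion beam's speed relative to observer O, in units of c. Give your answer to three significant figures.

0.989c

First combine the ion beam and generation ship (S''→S'): u₁ = (0.9 + 0.529)/(1 + 0.9×0.529) = 1.429/1.4761 = 0.96809.
Then combine with the platform (S'→S): u = (0.96809 + 0.487)/(1 + 0.96809×0.487) = 1.45509/1.47145983 = 0.98888.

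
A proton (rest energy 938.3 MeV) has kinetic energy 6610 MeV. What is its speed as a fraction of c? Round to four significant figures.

0.9922c

γ = 1 + K/(mc²) = 1 + 6610/938.3 = 8.0447.
β = √(1 − 1/γ²) = √(1 − 0.0154518) = √0.9845482 = 0.9922.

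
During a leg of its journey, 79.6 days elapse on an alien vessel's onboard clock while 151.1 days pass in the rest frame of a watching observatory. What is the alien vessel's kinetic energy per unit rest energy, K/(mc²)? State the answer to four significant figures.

From Δt = γΔτ: γ = 151.1/79.6 = 1.89824.
Since K = (γ−1)mc², K/(mc²) = 1.89824 − 1 = 0.8982.

0.8982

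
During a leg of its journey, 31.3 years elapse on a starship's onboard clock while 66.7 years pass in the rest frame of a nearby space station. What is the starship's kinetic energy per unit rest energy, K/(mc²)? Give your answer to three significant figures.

γ = Δt/Δτ = 66.7/31.3 = 2.13099.
Since K = (γ−1)mc², K/(mc²) = 2.13099 − 1 = 1.13.

1.13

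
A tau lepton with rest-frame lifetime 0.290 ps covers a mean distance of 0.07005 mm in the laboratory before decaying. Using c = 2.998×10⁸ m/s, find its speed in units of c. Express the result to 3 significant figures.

0.627c

Let x = d/(cτ) = 7.005×10^-5 m / (2.998×10⁸ m/s × 2.900×10^-13 s) = 0.80571. Since d = βγcτ, x = βγ = β/√(1−β²).
Solving: β² = x²/(1+x²) = 0.649169/1.649169 = 0.393634, so β = 0.627.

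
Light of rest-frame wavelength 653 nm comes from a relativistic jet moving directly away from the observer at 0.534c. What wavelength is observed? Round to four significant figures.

Relativistic Doppler for wavelength: λ_obs = λ_src · √((1+β)/(1−β)).
With β = 0.534: factor = √(1.534/0.466) = 1.8143.
λ_obs = 653 × 1.8143 = 1185 nm.

1185 nm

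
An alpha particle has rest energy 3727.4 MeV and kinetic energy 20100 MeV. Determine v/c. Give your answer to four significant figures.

γ = 1 + K/(mc²) = 1 + 20100/3727.4 = 6.3925.
β = √(1 − 1/γ²) = √(1 − 0.0244714) = √0.9755286 = 0.9877.

0.9877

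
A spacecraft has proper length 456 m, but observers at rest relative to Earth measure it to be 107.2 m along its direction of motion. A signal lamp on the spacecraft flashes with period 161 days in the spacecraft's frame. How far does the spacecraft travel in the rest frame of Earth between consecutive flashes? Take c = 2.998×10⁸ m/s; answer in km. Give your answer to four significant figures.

1.724×10^13 km

γ = L₀/L = 456/107.2 = 4.25373.
β = √(1 − 1/γ²) = 0.97197. Lab-frame period = γτ = 4.25373×161 days = 684.85 days. Distance = βc × γτ = 0.97197 × 2.998×10⁸ m/s × 59171040 s = 1.7242×10^16 m = 1.724×10^13 km.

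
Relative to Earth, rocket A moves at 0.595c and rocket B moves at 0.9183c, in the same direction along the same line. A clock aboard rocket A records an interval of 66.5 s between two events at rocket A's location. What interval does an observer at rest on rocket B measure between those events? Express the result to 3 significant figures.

94.8 s

Transform rocket A's velocity into rocket B's frame: (0.595 − 0.9183)/(1 − 0.595·0.9183) = −0.3233/0.4536115, so the relative speed is 0.71272c.
γ for this relative speed: γ = 1/√(1 − 0.50797) = 1.4256.
The clock on rocket A records proper time, so rocket B measures Δt = γΔτ = 1.4256 × 66.5 = 94.8 s.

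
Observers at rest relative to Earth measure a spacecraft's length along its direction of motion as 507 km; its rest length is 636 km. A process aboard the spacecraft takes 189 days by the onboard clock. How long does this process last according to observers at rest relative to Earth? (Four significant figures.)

From L = L₀/γ: γ = 636/507 = 1.25444.
Δt = γΔτ = 1.25444 × 189 = 237.1 days.

237.1 days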